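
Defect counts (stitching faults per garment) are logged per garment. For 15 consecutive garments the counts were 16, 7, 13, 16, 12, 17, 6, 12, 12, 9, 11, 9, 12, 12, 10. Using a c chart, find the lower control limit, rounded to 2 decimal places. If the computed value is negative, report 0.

1.38

c̄ = (16 + 7 + 13 + 16 + 12 + 17 + 6 + 12 + 12 + 9 + 11 + 9 + 12 + 12 + 10) / 15 = 174 / 15 = 11.6000
LCL = c̄ − 3√c̄ = 11.6000 − 3 × 3.4059 = 1.3824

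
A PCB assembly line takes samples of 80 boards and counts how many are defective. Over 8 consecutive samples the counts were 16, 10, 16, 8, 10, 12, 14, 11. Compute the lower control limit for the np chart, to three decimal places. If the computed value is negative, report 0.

p̄ = Σdᵢ / (k·n) = 97 / (8 × 80) = 0.15156
LCL = np̄ − 3·√(np̄(1−p̄)) = 12.1250 − 3 × 3.2074 = 2.5029

2.503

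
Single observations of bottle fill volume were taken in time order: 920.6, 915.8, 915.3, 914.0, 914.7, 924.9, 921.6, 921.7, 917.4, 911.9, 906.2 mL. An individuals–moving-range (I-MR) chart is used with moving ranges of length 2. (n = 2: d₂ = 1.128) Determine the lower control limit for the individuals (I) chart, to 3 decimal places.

X̄ = (920.6 + 915.8 + 915.3 + 914.0 + 914.7 + 924.9 + 921.6 + 921.7 + 917.4 + 911.9 + 906.2) / 11 = 916.7364
Moving ranges: 4.8, 0.5, 1.3, 0.7, 10.2, 3.3, 0.1, 4.3, 5.5, 5.7; M̄R̄ = 36.4000 / 10 = 3.6400
LCL = X̄ − 3·M̄R̄/d₂ = 916.7364 − 3 × 3.6400 / 1.128 = 907.0555

907.056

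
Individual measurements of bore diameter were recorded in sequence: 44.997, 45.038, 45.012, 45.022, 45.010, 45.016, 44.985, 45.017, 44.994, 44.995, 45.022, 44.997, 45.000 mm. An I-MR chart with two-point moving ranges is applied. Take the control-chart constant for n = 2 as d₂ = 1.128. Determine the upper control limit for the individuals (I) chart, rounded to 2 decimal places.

X̄ = (44.997 + 45.038 + 45.012 + 45.022 + 45.010 + 45.016 + 44.985 + 45.017 + 44.994 + 44.995 + 45.022 + 44.997 + 45.000) / 13 = 45.0081
Moving ranges: 0.041, 0.026, 0.010, 0.012, 0.006, 0.031, 0.032, 0.023, 0.001, 0.027, 0.025, 0.003; M̄R̄ = 0.2370 / 12 = 0.0198
UCL = X̄ + 3·M̄R̄/d₂ = 45.0081 + 3 × 0.0198 / 1.128 = 45.0606

45.06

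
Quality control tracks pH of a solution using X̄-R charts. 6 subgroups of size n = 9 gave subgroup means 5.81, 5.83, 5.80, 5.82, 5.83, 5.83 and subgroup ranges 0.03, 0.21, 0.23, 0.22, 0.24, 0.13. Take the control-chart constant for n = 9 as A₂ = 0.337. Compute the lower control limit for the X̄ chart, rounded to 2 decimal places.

5.76

X̄̄ = (5.81 + 5.83 + 5.80 + 5.82 + 5.83 + 5.83) / 6 = 34.9200 / 6 = 5.8200
R̄ = (0.03 + 0.21 + 0.23 + 0.22 + 0.24 + 0.13) / 6 = 1.0600 / 6 = 0.1767
LCL = X̄̄ − A₂·R̄ = 5.8200 − 0.337 × 0.1767 = 5.7605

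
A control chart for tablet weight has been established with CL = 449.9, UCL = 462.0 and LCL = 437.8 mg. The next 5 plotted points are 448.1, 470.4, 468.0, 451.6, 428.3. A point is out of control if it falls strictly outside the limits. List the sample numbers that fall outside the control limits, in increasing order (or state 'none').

Compare each point to [437.8, 462.0]: sample 2 = 470.4 > UCL; sample 3 = 468.0 > UCL; sample 5 = 428.3 < LCL.

2, 3, 5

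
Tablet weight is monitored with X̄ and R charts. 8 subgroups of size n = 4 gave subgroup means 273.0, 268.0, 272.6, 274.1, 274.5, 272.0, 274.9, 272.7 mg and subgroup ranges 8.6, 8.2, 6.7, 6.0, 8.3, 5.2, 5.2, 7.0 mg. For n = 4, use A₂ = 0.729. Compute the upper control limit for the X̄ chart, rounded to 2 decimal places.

X̄̄ = (273.0 + 268.0 + 272.6 + 274.1 + 274.5 + 272.0 + 274.9 + 272.7) / 8 = 2181.8000 / 8 = 272.7250
R̄ = (8.6 + 8.2 + 6.7 + 6.0 + 8.3 + 5.2 + 5.2 + 7.0) / 8 = 55.2000 / 8 = 6.9000
UCL = X̄̄ + A₂·R̄ = 272.7250 + 0.729 × 6.9000 = 277.7551

277.76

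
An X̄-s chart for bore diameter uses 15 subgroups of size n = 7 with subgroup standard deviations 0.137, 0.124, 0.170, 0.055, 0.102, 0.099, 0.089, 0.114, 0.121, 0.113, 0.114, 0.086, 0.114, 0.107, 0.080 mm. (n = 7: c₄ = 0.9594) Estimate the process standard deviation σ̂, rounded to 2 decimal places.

s̄ = (0.137 + 0.124 + 0.170 + 0.055 + 0.102 + 0.099 + 0.089 + 0.114 + 0.121 + 0.113 + 0.114 + 0.086 + 0.114 + 0.107 + 0.080) / 15 = 0.1083
σ̂ = s̄ / c₄ = 0.1083 / 0.9594 = 0.1129

0.11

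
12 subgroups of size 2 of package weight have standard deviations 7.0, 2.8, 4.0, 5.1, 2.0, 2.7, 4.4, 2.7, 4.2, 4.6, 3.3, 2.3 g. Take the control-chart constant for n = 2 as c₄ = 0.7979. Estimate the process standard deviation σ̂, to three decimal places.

4.710

s̄ = (7.0 + 2.8 + 4.0 + 5.1 + 2.0 + 2.7 + 4.4 + 2.7 + 4.2 + 4.6 + 3.3 + 2.3) / 12 = 3.7583
σ̂ = s̄ / c₄ = 3.7583 / 0.7979 = 4.7103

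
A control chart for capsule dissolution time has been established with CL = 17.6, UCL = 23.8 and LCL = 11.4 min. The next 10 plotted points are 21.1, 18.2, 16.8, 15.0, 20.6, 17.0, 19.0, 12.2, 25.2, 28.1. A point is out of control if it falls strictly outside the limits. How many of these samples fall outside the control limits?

2

Compare each point to [11.4, 23.8]: sample 9 = 25.2 > UCL; sample 10 = 28.1 > UCL.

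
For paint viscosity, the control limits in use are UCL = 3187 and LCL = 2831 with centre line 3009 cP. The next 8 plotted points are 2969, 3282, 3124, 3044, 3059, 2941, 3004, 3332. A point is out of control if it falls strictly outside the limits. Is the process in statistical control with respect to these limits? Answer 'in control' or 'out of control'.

out of control

Compare each point to [2831, 3187]: sample 2 = 3282 > UCL; sample 8 = 3332 > UCL.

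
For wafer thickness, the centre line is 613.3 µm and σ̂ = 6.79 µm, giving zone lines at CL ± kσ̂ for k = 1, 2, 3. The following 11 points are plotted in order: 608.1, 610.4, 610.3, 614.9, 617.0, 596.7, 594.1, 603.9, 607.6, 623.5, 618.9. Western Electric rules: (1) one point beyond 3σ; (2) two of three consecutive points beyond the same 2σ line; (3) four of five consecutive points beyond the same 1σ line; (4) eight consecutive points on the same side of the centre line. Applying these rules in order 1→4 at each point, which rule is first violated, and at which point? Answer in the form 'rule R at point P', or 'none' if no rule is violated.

rule 2 at point 7

Zone of each point (C = within 1σ̂, B = 1σ̂–2σ̂, A = 2σ̂–3σ̂, * = beyond 3σ̂; sign = side of CL): 1:-C, 2:-C, 3:-C, 4:+C, 5:+C, 6:-A, 7:-A, 8:-B, 9:-C, 10:+B, 11:+C
Rule 2 (two of three consecutive points beyond the same 2σ limit) is satisfied at point 7.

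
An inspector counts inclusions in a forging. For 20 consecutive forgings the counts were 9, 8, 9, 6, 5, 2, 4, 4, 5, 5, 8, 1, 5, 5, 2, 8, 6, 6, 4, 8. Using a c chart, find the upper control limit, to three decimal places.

c̄ = (9 + 8 + 9 + 6 + 5 + 2 + 4 + 4 + 5 + 5 + 8 + 1 + 5 + 5 + 2 + 8 + 6 + 6 + 4 + 8) / 20 = 110 / 20 = 5.5000
UCL = c̄ + 3√c̄ = 5.5000 + 3 × √5.5000 = 5.5000 + 3 × 2.3452 = 12.5356

12.536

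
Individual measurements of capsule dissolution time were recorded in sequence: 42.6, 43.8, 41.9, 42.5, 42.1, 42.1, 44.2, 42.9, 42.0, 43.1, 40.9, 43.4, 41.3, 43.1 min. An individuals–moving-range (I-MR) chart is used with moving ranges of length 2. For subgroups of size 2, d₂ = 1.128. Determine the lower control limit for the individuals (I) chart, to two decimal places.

X̄ = (42.6 + 43.8 + 41.9 + 42.5 + 42.1 + 42.1 + 44.2 + 42.9 + 42.0 + 43.1 + 40.9 + 43.4 + 41.3 + 43.1) / 14 = 42.5643
Moving ranges: 1.2, 1.9, 0.6, 0.4, 0.0, 2.1, 1.3, 0.9, 1.1, 2.2, 2.5, 2.1, 1.8; M̄R̄ = 18.1000 / 13 = 1.3923
LCL = X̄ − 3·M̄R̄/d₂ = 42.5643 − 3 × 1.3923 / 1.128 = 38.8613

38.86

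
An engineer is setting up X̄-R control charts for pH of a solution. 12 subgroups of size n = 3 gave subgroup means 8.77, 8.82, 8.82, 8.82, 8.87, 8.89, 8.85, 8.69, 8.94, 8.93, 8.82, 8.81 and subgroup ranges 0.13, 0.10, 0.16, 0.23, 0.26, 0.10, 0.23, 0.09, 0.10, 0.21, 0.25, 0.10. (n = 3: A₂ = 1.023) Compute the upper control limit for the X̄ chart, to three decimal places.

X̄̄ = (8.77 + 8.82 + 8.82 + 8.82 + 8.87 + 8.89 + 8.85 + 8.69 + 8.94 + 8.93 + 8.82 + 8.81) / 12 = 106.0300 / 12 = 8.8358
R̄ = (0.13 + 0.10 + 0.16 + 0.23 + 0.26 + 0.10 + 0.23 + 0.09 + 0.10 + 0.21 + 0.25 + 0.10) / 12 = 1.9600 / 12 = 0.1633
UCL = X̄̄ + A₂·R̄ = 8.8358 + 1.023 × 0.1633 = 9.0029

9.003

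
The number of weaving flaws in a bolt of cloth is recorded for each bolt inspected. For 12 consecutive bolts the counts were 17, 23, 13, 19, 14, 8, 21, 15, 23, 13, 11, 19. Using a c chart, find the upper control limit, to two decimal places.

28.46

c̄ = (17 + 23 + 13 + 19 + 14 + 8 + 21 + 15 + 23 + 13 + 11 + 19) / 12 = 196 / 12 = 16.3333
UCL = c̄ + 3√c̄ = 16.3333 + 3 × √16.3333 = 16.3333 + 3 × 4.0415 = 28.4577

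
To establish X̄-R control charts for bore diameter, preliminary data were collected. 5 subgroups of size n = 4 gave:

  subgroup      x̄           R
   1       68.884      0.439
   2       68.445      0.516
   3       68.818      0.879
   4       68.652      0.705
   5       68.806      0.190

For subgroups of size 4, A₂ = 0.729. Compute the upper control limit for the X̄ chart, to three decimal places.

X̄̄ = (68.884 + 68.445 + 68.818 + 68.652 + 68.806) / 5 = 343.6050 / 5 = 68.7210
R̄ = (0.439 + 0.516 + 0.879 + 0.705 + 0.190) / 5 = 2.7290 / 5 = 0.5458
UCL = X̄̄ + A₂·R̄ = 68.7210 + 0.729 × 0.5458 = 69.1189

69.119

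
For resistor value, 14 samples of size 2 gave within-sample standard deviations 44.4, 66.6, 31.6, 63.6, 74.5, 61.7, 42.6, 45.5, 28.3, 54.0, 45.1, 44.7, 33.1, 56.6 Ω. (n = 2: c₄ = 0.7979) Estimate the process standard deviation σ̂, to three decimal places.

61.975

s̄ = (44.4 + 66.6 + 31.6 + 63.6 + 74.5 + 61.7 + 42.6 + 45.5 + 28.3 + 54.0 + 45.1 + 44.7 + 33.1 + 56.6) / 14 = 49.4500
σ̂ = s̄ / c₄ = 49.4500 / 0.7979 = 61.9752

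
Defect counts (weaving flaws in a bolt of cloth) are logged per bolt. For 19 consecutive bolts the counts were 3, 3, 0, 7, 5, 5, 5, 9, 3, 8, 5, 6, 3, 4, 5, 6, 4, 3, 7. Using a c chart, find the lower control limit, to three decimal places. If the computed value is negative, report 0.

c̄ = (3 + 3 + 0 + 7 + 5 + 5 + 5 + 9 + 3 + 8 + 5 + 6 + 3 + 4 + 5 + 6 + 4 + 3 + 7) / 19 = 91 / 19 = 4.7895
LCL = c̄ − 3√c̄ = 4.7895 − 3 × 2.1885 = -1.7760 → 0 (cannot be negative)

0.000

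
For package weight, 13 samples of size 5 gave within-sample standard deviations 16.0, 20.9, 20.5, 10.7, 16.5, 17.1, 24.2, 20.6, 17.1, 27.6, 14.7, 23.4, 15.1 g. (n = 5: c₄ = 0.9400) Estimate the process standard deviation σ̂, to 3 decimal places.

s̄ = (16.0 + 20.9 + 20.5 + 10.7 + 16.5 + 17.1 + 24.2 + 20.6 + 17.1 + 27.6 + 14.7 + 23.4 + 15.1) / 13 = 18.8000
σ̂ = s̄ / c₄ = 18.8000 / 0.9400 = 20.0000

20.000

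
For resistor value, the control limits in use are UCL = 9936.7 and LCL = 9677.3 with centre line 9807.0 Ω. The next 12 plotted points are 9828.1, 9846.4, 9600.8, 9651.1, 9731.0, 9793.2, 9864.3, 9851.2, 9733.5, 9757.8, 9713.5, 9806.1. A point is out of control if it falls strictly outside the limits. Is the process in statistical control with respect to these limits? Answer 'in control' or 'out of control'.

Compare each point to [9677.3, 9936.7]: sample 3 = 9600.8 < LCL; sample 4 = 9651.1 < LCL.

out of control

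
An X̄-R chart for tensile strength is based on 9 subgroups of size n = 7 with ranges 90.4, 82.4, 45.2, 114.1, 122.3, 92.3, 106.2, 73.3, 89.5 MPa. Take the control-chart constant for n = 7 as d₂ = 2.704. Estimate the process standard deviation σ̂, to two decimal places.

33.52

R̄ = (90.4 + 82.4 + 45.2 + 114.1 + 122.3 + 92.3 + 106.2 + 73.3 + 89.5) / 9 = 90.6333
σ̂ = R̄ / d₂ = 90.6333 / 2.704 = 33.5182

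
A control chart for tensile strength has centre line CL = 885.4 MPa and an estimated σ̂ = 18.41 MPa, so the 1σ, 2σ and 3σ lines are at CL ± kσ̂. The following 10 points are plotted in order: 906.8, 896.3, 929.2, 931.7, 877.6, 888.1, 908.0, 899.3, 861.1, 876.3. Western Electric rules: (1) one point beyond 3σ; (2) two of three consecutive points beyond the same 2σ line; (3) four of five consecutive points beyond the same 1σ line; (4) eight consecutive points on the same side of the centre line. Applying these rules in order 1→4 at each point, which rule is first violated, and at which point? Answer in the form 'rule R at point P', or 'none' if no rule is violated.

rule 2 at point 4

Zone of each point (C = within 1σ̂, B = 1σ̂–2σ̂, A = 2σ̂–3σ̂, * = beyond 3σ̂; sign = side of CL): 1:+B, 2:+C, 3:+A, 4:+A, 5:-C, 6:+C, 7:+B, 8:+C, 9:-B, 10:-C
Rule 2 (two of three consecutive points beyond the same 2σ limit) is satisfied at point 4.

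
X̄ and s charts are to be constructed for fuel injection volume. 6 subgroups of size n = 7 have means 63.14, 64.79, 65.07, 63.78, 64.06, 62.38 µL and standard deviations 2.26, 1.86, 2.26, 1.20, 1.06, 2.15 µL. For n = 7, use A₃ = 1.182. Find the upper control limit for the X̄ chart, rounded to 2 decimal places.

X̄̄ = (63.14 + 64.79 + 65.07 + 63.78 + 64.06 + 62.38) / 6 = 63.8700
s̄ = (2.26 + 1.86 + 2.26 + 1.20 + 1.06 + 2.15) / 6 = 1.7983
UCL = X̄̄ + A₃·s̄ = 63.8700 + 1.182 × 1.7983 = 65.9956

66.00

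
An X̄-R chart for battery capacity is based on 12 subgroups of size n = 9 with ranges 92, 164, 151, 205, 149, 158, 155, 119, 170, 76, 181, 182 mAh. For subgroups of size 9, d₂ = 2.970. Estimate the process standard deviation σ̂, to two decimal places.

50.56

R̄ = (92 + 164 + 151 + 205 + 149 + 158 + 155 + 119 + 170 + 76 + 181 + 182) / 12 = 150.1667
σ̂ = R̄ / d₂ = 150.1667 / 2.970 = 50.5612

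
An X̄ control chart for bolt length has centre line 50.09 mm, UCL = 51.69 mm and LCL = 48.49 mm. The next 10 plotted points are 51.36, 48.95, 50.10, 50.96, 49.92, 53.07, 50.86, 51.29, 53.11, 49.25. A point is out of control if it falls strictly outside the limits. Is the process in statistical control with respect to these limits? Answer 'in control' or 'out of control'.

Compare each point to [48.49, 51.69]: sample 6 = 53.07 > UCL; sample 9 = 53.11 > UCL.

out of control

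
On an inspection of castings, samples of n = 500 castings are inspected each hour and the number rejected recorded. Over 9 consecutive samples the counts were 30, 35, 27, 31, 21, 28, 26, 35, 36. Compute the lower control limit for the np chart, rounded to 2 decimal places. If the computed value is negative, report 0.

13.99

p̄ = Σdᵢ / (k·n) = 269 / (9 × 500) = 0.05978
LCL = np̄ − 3·√(np̄(1−p̄)) = 29.8889 − 3 × 5.3012 = 13.9854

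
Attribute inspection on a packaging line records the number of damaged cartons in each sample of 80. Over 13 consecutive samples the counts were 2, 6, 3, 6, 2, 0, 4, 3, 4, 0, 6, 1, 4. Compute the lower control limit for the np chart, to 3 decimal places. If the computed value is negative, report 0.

0.000

p̄ = Σdᵢ / (k·n) = 41 / (13 × 80) = 0.03942
LCL = np̄ − 3·√(np̄(1−p̄)) = 3.1538 − 3 × 1.7405 = -2.0678 → 0 (negative, so LCL = 0)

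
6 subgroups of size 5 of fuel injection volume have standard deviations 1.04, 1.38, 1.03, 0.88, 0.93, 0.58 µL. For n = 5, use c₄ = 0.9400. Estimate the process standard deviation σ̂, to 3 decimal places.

s̄ = (1.04 + 1.38 + 1.03 + 0.88 + 0.93 + 0.58) / 6 = 0.9733
σ̂ = s̄ / c₄ = 0.9733 / 0.9400 = 1.0355

1.035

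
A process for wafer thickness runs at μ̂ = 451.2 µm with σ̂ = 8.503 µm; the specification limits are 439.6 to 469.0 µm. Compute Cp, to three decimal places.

Cp = (USL − LSL) / (6σ̂) = (469.0 − 439.6) / (6 × 8.503) = 29.4000 / 51.0180 = 0.5763

0.576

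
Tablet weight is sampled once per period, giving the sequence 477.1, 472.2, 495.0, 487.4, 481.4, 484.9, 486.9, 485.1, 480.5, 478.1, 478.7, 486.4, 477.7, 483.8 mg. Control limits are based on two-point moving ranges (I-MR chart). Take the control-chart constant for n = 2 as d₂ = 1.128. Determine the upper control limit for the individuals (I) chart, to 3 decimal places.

498.615

X̄ = (477.1 + 472.2 + 495.0 + 487.4 + 481.4 + 484.9 + 486.9 + 485.1 + 480.5 + 478.1 + 478.7 + 486.4 + 477.7 + 483.8) / 14 = 482.5143
Moving ranges: 4.9, 22.8, 7.6, 6.0, 3.5, 2.0, 1.8, 4.6, 2.4, 0.6, 7.7, 8.7, 6.1; M̄R̄ = 78.7000 / 13 = 6.0538
UCL = X̄ + 3·M̄R̄/d₂ = 482.5143 + 3 × 6.0538 / 1.128 = 498.6149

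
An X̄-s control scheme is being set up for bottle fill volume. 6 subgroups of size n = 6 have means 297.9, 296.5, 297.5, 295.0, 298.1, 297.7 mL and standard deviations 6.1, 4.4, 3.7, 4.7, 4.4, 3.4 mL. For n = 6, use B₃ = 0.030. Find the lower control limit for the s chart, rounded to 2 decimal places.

0.13

s̄ = (6.1 + 4.4 + 3.7 + 4.7 + 4.4 + 3.4) / 6 = 4.4500
LCL_s = B₃·s̄ = 0.030 × 4.4500 = 0.1335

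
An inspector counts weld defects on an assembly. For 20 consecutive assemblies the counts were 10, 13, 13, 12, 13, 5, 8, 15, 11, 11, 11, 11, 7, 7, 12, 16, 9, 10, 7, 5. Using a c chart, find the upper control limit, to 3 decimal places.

c̄ = (10 + 13 + 13 + 12 + 13 + 5 + 8 + 15 + 11 + 11 + 11 + 11 + 7 + 7 + 12 + 16 + 9 + 10 + 7 + 5) / 20 = 206 / 20 = 10.3000
UCL = c̄ + 3√c̄ = 10.3000 + 3 × √10.3000 = 10.3000 + 3 × 3.2094 = 19.9281

19.928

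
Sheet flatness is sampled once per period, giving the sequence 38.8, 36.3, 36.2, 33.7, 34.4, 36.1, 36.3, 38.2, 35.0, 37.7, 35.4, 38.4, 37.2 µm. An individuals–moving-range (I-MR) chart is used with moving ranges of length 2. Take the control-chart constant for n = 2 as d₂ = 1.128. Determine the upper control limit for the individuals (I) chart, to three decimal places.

41.314

X̄ = (38.8 + 36.3 + 36.2 + 33.7 + 34.4 + 36.1 + 36.3 + 38.2 + 35.0 + 37.7 + 35.4 + 38.4 + 37.2) / 13 = 36.4385
Moving ranges: 2.5, 0.1, 2.5, 0.7, 1.7, 0.2, 1.9, 3.2, 2.7, 2.3, 3.0, 1.2; M̄R̄ = 22.0000 / 12 = 1.8333
UCL = X̄ + 3·M̄R̄/d₂ = 36.4385 + 3 × 1.8333 / 1.128 = 41.3143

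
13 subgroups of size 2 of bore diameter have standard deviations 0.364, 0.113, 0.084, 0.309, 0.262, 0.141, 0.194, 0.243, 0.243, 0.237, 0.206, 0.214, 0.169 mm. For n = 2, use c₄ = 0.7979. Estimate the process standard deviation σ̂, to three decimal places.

0.268

s̄ = (0.364 + 0.113 + 0.084 + 0.309 + 0.262 + 0.141 + 0.194 + 0.243 + 0.243 + 0.237 + 0.206 + 0.214 + 0.169) / 13 = 0.2138
σ̂ = s̄ / c₄ = 0.2138 / 0.7979 = 0.2679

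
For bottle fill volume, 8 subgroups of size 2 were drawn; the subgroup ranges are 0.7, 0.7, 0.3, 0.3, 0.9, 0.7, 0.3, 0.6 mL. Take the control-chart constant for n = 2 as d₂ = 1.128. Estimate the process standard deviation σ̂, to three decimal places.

R̄ = (0.7 + 0.7 + 0.3 + 0.3 + 0.9 + 0.7 + 0.3 + 0.6) / 8 = 0.5625
σ̂ = R̄ / d₂ = 0.5625 / 1.128 = 0.4987

0.499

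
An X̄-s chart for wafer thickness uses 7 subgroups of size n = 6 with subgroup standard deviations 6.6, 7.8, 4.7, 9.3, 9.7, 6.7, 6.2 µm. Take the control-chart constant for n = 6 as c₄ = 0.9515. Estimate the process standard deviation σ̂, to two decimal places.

s̄ = (6.6 + 7.8 + 4.7 + 9.3 + 9.7 + 6.7 + 6.2) / 7 = 7.2857
σ̂ = s̄ / c₄ = 7.2857 / 0.9515 = 7.6571

7.66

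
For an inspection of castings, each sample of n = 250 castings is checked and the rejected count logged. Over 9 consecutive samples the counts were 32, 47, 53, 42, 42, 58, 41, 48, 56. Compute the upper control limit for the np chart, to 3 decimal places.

p̄ = Σdᵢ / (k·n) = 419 / (9 × 250) = 0.18622
UCL = np̄ + 3·√(np̄(1−p̄)) = 46.5556 + 3 × √(46.5556×0.81378) = 46.5556 + 3 × 6.1552 = 65.0210

65.021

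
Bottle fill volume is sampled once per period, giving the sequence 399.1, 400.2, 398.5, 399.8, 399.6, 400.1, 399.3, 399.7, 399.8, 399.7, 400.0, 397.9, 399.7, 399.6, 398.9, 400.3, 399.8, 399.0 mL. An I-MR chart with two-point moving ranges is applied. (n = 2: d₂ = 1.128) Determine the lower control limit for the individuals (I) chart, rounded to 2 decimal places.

397.33

X̄ = (399.1 + 400.2 + 398.5 + 399.8 + 399.6 + 400.1 + 399.3 + 399.7 + 399.8 + 399.7 + 400.0 + 397.9 + 399.7 + 399.6 + 398.9 + 400.3 + 399.8 + 399.0) / 18 = 399.5000
Moving ranges: 1.1, 1.7, 1.3, 0.2, 0.5, 0.8, 0.4, 0.1, 0.1, 0.3, 2.1, 1.8, 0.1, 0.7, 1.4, 0.5, 0.8; M̄R̄ = 13.9000 / 17 = 0.8176
LCL = X̄ − 3·M̄R̄/d₂ = 399.5000 − 3 × 0.8176 / 1.128 = 397.3254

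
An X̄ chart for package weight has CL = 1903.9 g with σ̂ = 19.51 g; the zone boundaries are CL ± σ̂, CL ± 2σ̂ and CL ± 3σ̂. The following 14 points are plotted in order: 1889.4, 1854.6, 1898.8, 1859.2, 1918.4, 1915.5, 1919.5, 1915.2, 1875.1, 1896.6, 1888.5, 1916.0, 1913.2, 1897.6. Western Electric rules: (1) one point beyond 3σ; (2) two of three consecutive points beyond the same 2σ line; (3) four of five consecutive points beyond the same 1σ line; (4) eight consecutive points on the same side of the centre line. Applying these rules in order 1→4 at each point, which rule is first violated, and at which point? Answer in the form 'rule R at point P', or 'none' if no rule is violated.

Zone of each point (C = within 1σ̂, B = 1σ̂–2σ̂, A = 2σ̂–3σ̂, * = beyond 3σ̂; sign = side of CL): 1:-C, 2:-A, 3:-C, 4:-A, 5:+C, 6:+C, 7:+C, 8:+C, 9:-B, 10:-C, 11:-C, 12:+C, 13:+C, 14:-C
Rule 2 (two of three consecutive points beyond the same 2σ limit) is satisfied at point 4.

rule 2 at point 4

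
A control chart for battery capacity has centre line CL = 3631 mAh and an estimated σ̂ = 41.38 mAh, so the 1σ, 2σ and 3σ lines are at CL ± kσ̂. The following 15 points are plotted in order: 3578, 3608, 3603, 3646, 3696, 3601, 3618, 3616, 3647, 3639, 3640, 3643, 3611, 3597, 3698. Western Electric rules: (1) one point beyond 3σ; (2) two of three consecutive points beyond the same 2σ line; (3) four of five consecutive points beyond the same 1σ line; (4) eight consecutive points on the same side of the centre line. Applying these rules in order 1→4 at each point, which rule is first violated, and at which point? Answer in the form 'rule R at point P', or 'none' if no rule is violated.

Zone of each point (C = within 1σ̂, B = 1σ̂–2σ̂, A = 2σ̂–3σ̂, * = beyond 3σ̂; sign = side of CL): 1:-B, 2:-C, 3:-C, 4:+C, 5:+B, 6:-C, 7:-C, 8:-C, 9:+C, 10:+C, 11:+C, 12:+C, 13:-C, 14:-C, 15:+B
No rule fires across all 15 points.

none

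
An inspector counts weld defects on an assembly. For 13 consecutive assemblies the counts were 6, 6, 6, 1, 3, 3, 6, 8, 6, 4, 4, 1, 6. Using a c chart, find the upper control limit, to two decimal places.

11.06

c̄ = (6 + 6 + 6 + 1 + 3 + 3 + 6 + 8 + 6 + 4 + 4 + 1 + 6) / 13 = 60 / 13 = 4.6154
UCL = c̄ + 3√c̄ = 4.6154 + 3 × √4.6154 = 4.6154 + 3 × 2.1483 = 11.0604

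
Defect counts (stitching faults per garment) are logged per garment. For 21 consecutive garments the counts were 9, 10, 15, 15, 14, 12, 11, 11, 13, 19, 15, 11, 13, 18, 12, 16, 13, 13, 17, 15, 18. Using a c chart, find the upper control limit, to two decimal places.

24.96

c̄ = (9 + 10 + 15 + 15 + 14 + 12 + 11 + 11 + 13 + 19 + 15 + 11 + 13 + 18 + 12 + 16 + 13 + 13 + 17 + 15 + 18) / 21 = 290 / 21 = 13.8095
UCL = c̄ + 3√c̄ = 13.8095 + 3 × √13.8095 = 13.8095 + 3 × 3.7161 = 24.9579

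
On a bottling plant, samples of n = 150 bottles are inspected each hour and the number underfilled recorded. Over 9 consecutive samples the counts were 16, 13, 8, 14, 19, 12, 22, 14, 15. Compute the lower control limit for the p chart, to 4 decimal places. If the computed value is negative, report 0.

0.0255

p̄ = Σdᵢ / (k·n) = 133 / (9 × 150) = 0.09852
LCL = p̄ − 3·√(p̄(1−p̄)/n) = 0.09852 − 3 × 0.02433 = 0.02552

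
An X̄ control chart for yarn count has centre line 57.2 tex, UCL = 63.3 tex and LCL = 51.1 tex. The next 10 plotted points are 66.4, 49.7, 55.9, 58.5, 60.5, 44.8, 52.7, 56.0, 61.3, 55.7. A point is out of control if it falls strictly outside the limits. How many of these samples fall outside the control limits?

Compare each point to [51.1, 63.3]: sample 1 = 66.4 > UCL; sample 2 = 49.7 < LCL; sample 6 = 44.8 < LCL.

3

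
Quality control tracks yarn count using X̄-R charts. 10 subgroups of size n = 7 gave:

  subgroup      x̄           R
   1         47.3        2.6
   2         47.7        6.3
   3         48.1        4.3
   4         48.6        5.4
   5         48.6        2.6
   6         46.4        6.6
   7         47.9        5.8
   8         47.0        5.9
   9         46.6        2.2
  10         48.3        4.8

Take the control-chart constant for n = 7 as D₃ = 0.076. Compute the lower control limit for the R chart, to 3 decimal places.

R̄ = (2.6 + 6.3 + 4.3 + 5.4 + 2.6 + 6.6 + 5.8 + 5.9 + 2.2 + 4.8) / 10 = 46.5000 / 10 = 4.6500
LCL_R = D₃·R̄ = 0.076 × 4.6500 = 0.3534

0.353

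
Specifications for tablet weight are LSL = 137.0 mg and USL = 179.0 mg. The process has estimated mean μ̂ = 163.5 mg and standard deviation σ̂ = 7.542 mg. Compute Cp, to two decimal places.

Cp = (USL − LSL) / (6σ̂) = (179.0 − 137.0) / (6 × 7.542) = 42.0000 / 45.2520 = 0.9281

0.93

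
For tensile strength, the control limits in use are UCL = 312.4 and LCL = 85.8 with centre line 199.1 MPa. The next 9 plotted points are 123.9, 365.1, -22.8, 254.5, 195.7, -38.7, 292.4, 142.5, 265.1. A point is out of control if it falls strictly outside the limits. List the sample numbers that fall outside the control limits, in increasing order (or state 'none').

Compare each point to [85.8, 312.4]: sample 2 = 365.1 > UCL; sample 3 = -22.8 < LCL; sample 6 = -38.7 < LCL.

2, 3, 6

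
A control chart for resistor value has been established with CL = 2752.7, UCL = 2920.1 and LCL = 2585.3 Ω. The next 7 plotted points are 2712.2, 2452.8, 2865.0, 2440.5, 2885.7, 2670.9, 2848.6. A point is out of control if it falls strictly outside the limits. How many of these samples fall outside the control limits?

2

Compare each point to [2585.3, 2920.1]: sample 2 = 2452.8 < LCL; sample 4 = 2440.5 < LCL.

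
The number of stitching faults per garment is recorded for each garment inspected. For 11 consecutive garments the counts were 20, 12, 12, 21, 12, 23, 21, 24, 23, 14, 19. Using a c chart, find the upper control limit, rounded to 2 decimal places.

c̄ = (20 + 12 + 12 + 21 + 12 + 23 + 21 + 24 + 23 + 14 + 19) / 11 = 201 / 11 = 18.2727
UCL = c̄ + 3√c̄ = 18.2727 + 3 × √18.2727 = 18.2727 + 3 × 4.2747 = 31.0967

31.10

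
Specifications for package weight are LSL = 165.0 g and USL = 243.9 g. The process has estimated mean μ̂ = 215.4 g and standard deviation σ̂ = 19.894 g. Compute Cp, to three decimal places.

Cp = (USL − LSL) / (6σ̂) = (243.9 − 165.0) / (6 × 19.894) = 78.9000 / 119.3640 = 0.6610

0.661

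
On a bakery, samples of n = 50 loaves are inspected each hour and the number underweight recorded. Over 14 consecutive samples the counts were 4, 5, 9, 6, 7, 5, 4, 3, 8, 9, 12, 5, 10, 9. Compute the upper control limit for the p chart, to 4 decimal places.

0.2831

p̄ = Σdᵢ / (k·n) = 96 / (14 × 50) = 0.13714
UCL = p̄ + 3·√(p̄(1−p̄)/n) = 0.13714 + 3 × √(0.13714×0.86286/50) = 0.13714 + 3 × 0.04865 = 0.28309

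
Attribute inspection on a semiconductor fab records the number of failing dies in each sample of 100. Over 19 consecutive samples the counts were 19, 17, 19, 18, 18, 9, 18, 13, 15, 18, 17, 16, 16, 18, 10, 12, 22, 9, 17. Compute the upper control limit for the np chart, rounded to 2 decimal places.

26.80

p̄ = Σdᵢ / (k·n) = 301 / (19 × 100) = 0.15842
UCL = np̄ + 3·√(np̄(1−p̄)) = 15.8421 + 3 × √(15.8421×0.84158) = 15.8421 + 3 × 3.6514 = 26.7962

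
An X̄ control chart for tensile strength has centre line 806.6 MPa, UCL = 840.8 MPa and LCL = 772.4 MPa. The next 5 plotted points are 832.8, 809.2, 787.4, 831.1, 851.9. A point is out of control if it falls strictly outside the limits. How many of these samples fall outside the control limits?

1

Compare each point to [772.4, 840.8]: sample 5 = 851.9 > UCL.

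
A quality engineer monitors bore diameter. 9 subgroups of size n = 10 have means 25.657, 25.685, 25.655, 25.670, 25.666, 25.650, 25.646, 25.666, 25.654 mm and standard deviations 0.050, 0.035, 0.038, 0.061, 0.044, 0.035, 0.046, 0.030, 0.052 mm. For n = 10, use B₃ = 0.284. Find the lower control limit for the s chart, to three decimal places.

0.012

s̄ = (0.050 + 0.035 + 0.038 + 0.061 + 0.044 + 0.035 + 0.046 + 0.030 + 0.052) / 9 = 0.0434
LCL_s = B₃·s̄ = 0.284 × 0.0434 = 0.0123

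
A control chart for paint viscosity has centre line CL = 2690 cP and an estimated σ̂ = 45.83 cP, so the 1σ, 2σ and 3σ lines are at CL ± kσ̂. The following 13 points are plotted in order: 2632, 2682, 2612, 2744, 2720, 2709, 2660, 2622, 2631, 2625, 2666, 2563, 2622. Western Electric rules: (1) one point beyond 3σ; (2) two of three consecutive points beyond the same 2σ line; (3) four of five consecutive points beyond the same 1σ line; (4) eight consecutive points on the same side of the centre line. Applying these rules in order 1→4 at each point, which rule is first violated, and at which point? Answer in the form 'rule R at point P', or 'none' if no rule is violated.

Zone of each point (C = within 1σ̂, B = 1σ̂–2σ̂, A = 2σ̂–3σ̂, * = beyond 3σ̂; sign = side of CL): 1:-B, 2:-C, 3:-B, 4:+B, 5:+C, 6:+C, 7:-C, 8:-B, 9:-B, 10:-B, 11:-C, 12:-A, 13:-B
Rule 3 (four of five consecutive points beyond the same 1σ limit) is satisfied at point 12.

rule 3 at point 12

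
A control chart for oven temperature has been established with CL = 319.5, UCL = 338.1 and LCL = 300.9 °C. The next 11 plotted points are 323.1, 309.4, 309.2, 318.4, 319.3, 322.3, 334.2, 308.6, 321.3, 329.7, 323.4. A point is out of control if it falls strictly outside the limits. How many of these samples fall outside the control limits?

All 11 points lie within [300.9, 338.1].

0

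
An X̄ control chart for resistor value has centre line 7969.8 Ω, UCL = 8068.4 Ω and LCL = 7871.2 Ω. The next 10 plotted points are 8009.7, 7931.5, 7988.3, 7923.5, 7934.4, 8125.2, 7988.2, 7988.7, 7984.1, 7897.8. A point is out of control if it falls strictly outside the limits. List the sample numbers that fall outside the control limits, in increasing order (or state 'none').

6

Compare each point to [7871.2, 8068.4]: sample 6 = 8125.2 > UCL.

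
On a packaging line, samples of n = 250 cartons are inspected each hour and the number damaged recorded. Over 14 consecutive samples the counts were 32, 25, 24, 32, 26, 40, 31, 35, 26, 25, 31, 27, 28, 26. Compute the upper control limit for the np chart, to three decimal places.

44.365

p̄ = Σdᵢ / (k·n) = 408 / (14 × 250) = 0.11657
UCL = np̄ + 3·√(np̄(1−p̄)) = 29.1429 + 3 × √(29.1429×0.88343) = 29.1429 + 3 × 5.0740 = 44.3649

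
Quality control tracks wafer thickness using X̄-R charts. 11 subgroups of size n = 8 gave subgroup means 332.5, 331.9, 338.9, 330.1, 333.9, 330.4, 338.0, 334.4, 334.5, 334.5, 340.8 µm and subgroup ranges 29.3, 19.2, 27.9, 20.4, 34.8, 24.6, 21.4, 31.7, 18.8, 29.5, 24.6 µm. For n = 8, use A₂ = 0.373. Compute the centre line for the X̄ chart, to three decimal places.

X̄̄ = (332.5 + 331.9 + 338.9 + 330.1 + 333.9 + 330.4 + 338.0 + 334.4 + 334.5 + 334.5 + 340.8) / 11 = 3679.9000 / 11 = 334.5364
CL = X̄̄ = 334.5364

334.536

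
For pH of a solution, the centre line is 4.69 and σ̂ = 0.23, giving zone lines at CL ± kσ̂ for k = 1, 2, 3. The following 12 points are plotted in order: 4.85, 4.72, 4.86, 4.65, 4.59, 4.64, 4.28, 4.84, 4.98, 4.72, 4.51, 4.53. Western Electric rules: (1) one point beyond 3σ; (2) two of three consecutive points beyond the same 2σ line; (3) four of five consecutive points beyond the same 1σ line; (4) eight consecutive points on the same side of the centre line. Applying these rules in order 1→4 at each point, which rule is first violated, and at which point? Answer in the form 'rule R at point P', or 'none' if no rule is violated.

Zone of each point (C = within 1σ̂, B = 1σ̂–2σ̂, A = 2σ̂–3σ̂, * = beyond 3σ̂; sign = side of CL): 1:+C, 2:+C, 3:+C, 4:-C, 5:-C, 6:-C, 7:-B, 8:+C, 9:+B, 10:+C, 11:-C, 12:-C
No rule fires across all 12 points.

none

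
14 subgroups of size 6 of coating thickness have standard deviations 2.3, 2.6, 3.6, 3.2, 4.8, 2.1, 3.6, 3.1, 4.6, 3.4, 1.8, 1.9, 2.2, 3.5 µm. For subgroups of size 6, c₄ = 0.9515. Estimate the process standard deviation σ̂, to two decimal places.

s̄ = (2.3 + 2.6 + 3.6 + 3.2 + 4.8 + 2.1 + 3.6 + 3.1 + 4.6 + 3.4 + 1.8 + 1.9 + 2.2 + 3.5) / 14 = 3.0500
σ̂ = s̄ / c₄ = 3.0500 / 0.9515 = 3.2055

3.21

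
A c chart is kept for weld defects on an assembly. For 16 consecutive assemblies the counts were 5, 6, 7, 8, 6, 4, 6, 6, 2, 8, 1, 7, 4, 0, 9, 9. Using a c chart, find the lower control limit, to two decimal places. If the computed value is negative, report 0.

0.00

c̄ = (5 + 6 + 7 + 8 + 6 + 4 + 6 + 6 + 2 + 8 + 1 + 7 + 4 + 0 + 9 + 9) / 16 = 88 / 16 = 5.5000
LCL = c̄ − 3√c̄ = 5.5000 − 3 × 2.3452 = -1.5356 → 0 (cannot be negative)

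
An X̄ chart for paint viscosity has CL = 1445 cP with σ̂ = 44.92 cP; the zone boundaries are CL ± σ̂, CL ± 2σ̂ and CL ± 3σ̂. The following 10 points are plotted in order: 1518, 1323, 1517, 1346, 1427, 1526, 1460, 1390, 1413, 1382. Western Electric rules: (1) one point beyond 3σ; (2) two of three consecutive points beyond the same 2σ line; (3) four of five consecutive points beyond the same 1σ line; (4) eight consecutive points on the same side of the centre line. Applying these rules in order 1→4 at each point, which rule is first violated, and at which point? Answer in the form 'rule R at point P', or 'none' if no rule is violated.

Zone of each point (C = within 1σ̂, B = 1σ̂–2σ̂, A = 2σ̂–3σ̂, * = beyond 3σ̂; sign = side of CL): 1:+B, 2:-A, 3:+B, 4:-A, 5:-C, 6:+B, 7:+C, 8:-B, 9:-C, 10:-B
Rule 2 (two of three consecutive points beyond the same 2σ limit) is satisfied at point 4.

rule 2 at point 4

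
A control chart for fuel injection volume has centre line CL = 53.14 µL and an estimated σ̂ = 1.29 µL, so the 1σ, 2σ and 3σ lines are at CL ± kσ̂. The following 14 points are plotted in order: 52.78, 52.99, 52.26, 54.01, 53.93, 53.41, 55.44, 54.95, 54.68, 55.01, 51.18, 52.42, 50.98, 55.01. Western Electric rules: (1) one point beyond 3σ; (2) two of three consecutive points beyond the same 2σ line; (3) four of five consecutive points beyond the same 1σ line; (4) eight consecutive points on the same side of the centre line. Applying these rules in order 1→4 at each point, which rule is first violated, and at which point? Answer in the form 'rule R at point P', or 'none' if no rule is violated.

rule 3 at point 10

Zone of each point (C = within 1σ̂, B = 1σ̂–2σ̂, A = 2σ̂–3σ̂, * = beyond 3σ̂; sign = side of CL): 1:-C, 2:-C, 3:-C, 4:+C, 5:+C, 6:+C, 7:+B, 8:+B, 9:+B, 10:+B, 11:-B, 12:-C, 13:-B, 14:+B
Rule 3 (four of five consecutive points beyond the same 1σ limit) is satisfied at point 10.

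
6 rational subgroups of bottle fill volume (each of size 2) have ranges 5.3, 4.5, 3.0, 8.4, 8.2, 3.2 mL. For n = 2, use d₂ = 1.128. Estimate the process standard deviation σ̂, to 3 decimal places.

4.817

R̄ = (5.3 + 4.5 + 3.0 + 8.4 + 8.2 + 3.2) / 6 = 5.4333
σ̂ = R̄ / d₂ = 5.4333 / 1.128 = 4.8168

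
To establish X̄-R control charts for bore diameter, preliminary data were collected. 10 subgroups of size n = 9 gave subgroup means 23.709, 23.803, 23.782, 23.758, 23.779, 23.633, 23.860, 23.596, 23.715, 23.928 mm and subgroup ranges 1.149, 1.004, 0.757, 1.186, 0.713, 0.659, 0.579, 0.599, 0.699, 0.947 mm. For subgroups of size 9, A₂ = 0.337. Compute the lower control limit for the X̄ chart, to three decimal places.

X̄̄ = (23.709 + 23.803 + 23.782 + 23.758 + 23.779 + 23.633 + 23.860 + 23.596 + 23.715 + 23.928) / 10 = 237.5630 / 10 = 23.7563
R̄ = (1.149 + 1.004 + 0.757 + 1.186 + 0.713 + 0.659 + 0.579 + 0.599 + 0.699 + 0.947) / 10 = 8.2920 / 10 = 0.8292
LCL = X̄̄ − A₂·R̄ = 23.7563 − 0.337 × 0.8292 = 23.4769

23.477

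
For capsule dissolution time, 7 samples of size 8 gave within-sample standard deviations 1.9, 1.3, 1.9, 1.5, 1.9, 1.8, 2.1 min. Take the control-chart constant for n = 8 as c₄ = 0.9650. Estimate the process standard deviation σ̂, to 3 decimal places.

s̄ = (1.9 + 1.3 + 1.9 + 1.5 + 1.9 + 1.8 + 2.1) / 7 = 1.7714
σ̂ = s̄ / c₄ = 1.7714 / 0.9650 = 1.8357

1.836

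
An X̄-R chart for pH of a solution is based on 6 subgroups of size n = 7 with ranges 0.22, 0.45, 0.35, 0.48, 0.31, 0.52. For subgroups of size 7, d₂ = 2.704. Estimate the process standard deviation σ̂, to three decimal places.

0.144

R̄ = (0.22 + 0.45 + 0.35 + 0.48 + 0.31 + 0.52) / 6 = 0.3883
σ̂ = R̄ / d₂ = 0.3883 / 2.704 = 0.1436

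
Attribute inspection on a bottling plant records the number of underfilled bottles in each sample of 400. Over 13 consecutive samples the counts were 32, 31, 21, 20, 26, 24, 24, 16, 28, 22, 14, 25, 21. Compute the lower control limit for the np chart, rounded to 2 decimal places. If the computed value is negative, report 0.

p̄ = Σdᵢ / (k·n) = 304 / (13 × 400) = 0.05846
LCL = np̄ − 3·√(np̄(1−p̄)) = 23.3846 − 3 × 4.6923 = 9.3078

9.31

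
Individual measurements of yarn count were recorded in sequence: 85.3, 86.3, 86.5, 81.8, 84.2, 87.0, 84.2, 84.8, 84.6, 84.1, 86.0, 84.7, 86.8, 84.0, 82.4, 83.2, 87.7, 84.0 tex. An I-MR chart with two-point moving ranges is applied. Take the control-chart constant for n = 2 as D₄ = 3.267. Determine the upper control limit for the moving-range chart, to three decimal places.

6.515

Moving ranges: 1.0, 0.2, 4.7, 2.4, 2.8, 2.8, 0.6, 0.2, 0.5, 1.9, 1.3, 2.1, 2.8, 1.6, 0.8, 4.5, 3.7; M̄R̄ = 33.9000 / 17 = 1.9941
UCL_MR = D₄·M̄R̄ = 3.267 × 1.9941 = 6.5148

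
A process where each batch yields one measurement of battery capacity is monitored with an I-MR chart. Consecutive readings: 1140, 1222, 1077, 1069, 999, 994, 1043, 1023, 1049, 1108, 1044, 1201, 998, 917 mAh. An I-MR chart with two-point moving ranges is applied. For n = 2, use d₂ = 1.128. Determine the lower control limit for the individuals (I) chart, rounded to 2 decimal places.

X̄ = (1140 + 1222 + 1077 + 1069 + 999 + 994 + 1043 + 1023 + 1049 + 1108 + 1044 + 1201 + 998 + 917) / 14 = 1063.1429
Moving ranges: 82, 145, 8, 70, 5, 49, 20, 26, 59, 64, 157, 203, 81; M̄R̄ = 969.0000 / 13 = 74.5385
LCL = X̄ − 3·M̄R̄/d₂ = 1063.1429 − 3 × 74.5385 / 1.128 = 864.9023

864.90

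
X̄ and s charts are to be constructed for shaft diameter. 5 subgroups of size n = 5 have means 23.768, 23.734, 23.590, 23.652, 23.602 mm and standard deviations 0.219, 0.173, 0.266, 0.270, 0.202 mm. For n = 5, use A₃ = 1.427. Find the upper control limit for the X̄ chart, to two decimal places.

X̄̄ = (23.768 + 23.734 + 23.590 + 23.652 + 23.602) / 5 = 23.6692
s̄ = (0.219 + 0.173 + 0.266 + 0.270 + 0.202) / 5 = 0.2260
UCL = X̄̄ + A₃·s̄ = 23.6692 + 1.427 × 0.2260 = 23.9917

23.99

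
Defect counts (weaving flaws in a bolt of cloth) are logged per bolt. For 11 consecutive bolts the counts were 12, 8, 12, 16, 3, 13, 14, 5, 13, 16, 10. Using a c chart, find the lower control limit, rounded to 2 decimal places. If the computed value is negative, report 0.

1.10

c̄ = (12 + 8 + 12 + 16 + 3 + 13 + 14 + 5 + 13 + 16 + 10) / 11 = 122 / 11 = 11.0909
LCL = c̄ − 3√c̄ = 11.0909 − 3 × 3.3303 = 1.1000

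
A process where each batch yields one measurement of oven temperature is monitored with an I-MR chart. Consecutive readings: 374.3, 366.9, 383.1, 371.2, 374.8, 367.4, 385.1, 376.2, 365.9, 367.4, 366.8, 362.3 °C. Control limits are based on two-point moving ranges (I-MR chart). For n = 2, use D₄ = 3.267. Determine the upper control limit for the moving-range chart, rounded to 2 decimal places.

Moving ranges: 7.4, 16.2, 11.9, 3.6, 7.4, 17.7, 8.9, 10.3, 1.5, 0.6, 4.5; M̄R̄ = 90.0000 / 11 = 8.1818
UCL_MR = D₄·M̄R̄ = 3.267 × 8.1818 = 26.7300

26.73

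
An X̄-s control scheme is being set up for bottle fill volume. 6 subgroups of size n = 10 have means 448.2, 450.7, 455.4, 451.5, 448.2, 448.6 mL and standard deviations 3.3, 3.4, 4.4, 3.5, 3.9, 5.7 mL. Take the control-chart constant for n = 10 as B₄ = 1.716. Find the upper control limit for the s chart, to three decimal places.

s̄ = (3.3 + 3.4 + 4.4 + 3.5 + 3.9 + 5.7) / 6 = 4.0333
UCL_s = B₄·s̄ = 1.716 × 4.0333 = 6.9212

6.921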